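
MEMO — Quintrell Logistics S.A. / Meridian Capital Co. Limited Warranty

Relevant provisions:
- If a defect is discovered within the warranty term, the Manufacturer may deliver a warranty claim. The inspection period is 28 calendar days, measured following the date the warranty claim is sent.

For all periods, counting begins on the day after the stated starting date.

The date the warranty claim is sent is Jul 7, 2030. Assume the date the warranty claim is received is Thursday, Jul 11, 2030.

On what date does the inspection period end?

The last day of the inspection period: 28 calendar days after Jul 7, 2030 is Aug 4, 2030.

Aug 4, 2030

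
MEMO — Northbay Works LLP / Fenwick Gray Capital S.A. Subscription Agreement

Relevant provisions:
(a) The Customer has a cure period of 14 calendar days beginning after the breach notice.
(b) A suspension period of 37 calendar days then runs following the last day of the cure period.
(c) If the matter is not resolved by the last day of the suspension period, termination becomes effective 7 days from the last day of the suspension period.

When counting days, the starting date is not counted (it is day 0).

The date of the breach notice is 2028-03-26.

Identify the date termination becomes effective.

The last day of the cure period: 14 calendar days after 2028-03-26 is 2028-04-09.
Adding 37 calendar days to 2028-04-09 gives 2028-05-16, which is the last day of the suspension period.
The date termination becomes effective: 7 calendar days after 2028-05-16 is 2028-05-23.

2028-05-23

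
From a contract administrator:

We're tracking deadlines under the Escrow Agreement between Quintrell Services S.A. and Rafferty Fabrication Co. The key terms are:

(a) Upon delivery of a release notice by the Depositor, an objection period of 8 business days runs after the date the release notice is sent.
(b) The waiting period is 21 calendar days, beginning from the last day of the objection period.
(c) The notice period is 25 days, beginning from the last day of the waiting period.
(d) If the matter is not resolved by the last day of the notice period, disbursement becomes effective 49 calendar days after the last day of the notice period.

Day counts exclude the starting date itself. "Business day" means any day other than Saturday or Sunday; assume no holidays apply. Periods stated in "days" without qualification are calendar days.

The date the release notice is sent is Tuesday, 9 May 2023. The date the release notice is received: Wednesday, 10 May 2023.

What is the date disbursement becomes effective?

The last day of the objection period: 8 business days after Tuesday, 9 May 2023, skipping weekends — May 10, May 11, May 12, May 15, May 16, May 17, May 18, May 19 — lands on Friday, 19 May 2023.
The last day of the waiting period: 19 May 2023 + 21 days = 9 June 2023.
The last day of the notice period: 9 June 2023 + 25 days = 4 July 2023.
The date disbursement becomes effective: 4 July 2023 + 49 days = 22 August 2023.

22 August 2023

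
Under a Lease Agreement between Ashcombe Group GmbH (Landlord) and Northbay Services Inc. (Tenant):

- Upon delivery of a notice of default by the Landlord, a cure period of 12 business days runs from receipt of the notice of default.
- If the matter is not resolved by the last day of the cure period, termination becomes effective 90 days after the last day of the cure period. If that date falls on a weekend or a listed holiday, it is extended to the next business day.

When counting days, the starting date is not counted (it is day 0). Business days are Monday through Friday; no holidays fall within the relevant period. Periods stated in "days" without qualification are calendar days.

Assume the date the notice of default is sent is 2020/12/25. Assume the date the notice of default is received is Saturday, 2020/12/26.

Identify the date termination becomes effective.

The last day of the cure period: counting 12 business days from Saturday, 2020/12/26 (Dec 28, Dec 29, Dec 30, Dec 31, …, Jan 8, Jan 11, Jan 12, skipping weekends) reaches Tuesday, 2021/01/12.
Adding 90 calendar days to 2021/01/12 gives 2021/04/12, which is the date termination becomes effective. 2021/04/12 is a Monday, so no roll-forward applies.

2021/04/12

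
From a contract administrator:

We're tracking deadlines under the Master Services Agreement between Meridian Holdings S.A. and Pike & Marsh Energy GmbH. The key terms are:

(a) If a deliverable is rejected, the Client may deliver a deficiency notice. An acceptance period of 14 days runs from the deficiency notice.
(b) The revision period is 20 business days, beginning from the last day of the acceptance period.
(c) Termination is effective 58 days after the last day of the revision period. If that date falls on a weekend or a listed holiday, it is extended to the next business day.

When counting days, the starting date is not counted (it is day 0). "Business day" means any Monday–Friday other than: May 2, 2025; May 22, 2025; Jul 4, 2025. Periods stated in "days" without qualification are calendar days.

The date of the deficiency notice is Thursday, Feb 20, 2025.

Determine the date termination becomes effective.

Adding 14 calendar days to Feb 20, 2025 gives Mar 6, 2025, which is the last day of the acceptance period.
The last day of the revision period: 20 business days after Thursday, Mar 6, 2025, skipping weekends — Mar 7, Mar 10, Mar 11, Mar 12, …, Apr 1, Apr 2, Apr 3 — lands on Thursday, Apr 3, 2025.
Adding 58 calendar days to Apr 3, 2025 gives May 31, 2025, which is the date termination becomes effective. That falls on a Saturday, so it rolls to the next business day, Monday, Jun 2, 2025.

Jun 2, 2025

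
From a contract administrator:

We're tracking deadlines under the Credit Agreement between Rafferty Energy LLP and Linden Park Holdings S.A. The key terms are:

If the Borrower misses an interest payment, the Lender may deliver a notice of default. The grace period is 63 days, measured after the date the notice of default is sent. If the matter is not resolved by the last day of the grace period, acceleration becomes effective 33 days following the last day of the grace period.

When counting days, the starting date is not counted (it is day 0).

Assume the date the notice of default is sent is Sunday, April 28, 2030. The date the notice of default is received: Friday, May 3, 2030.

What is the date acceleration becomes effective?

August 2, 2030

The last day of the grace period: April 28, 2030 + 63 days = June 30, 2030.
Adding 33 calendar days to June 30, 2030 gives August 2, 2030, which is the date acceleration becomes effective.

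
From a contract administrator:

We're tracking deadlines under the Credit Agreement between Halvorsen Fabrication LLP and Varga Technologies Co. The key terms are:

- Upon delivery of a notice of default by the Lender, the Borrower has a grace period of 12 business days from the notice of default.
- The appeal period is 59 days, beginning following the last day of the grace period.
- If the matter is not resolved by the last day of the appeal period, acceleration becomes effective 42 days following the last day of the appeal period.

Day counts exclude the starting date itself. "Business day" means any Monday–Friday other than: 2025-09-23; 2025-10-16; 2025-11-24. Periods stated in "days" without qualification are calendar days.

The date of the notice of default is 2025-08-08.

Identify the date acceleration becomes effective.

2025-12-05

The last day of the grace period: counting 12 business days from Friday, 2025-08-08 (Aug 11, Aug 12, Aug 13, Aug 14, …, Aug 22, Aug 25, Aug 26, skipping weekends) reaches Tuesday, 2025-08-26.
The last day of the appeal period: 59 calendar days after 2025-08-26 is 2025-10-24.
The date acceleration becomes effective: 42 calendar days after 2025-10-24 is 2025-12-05.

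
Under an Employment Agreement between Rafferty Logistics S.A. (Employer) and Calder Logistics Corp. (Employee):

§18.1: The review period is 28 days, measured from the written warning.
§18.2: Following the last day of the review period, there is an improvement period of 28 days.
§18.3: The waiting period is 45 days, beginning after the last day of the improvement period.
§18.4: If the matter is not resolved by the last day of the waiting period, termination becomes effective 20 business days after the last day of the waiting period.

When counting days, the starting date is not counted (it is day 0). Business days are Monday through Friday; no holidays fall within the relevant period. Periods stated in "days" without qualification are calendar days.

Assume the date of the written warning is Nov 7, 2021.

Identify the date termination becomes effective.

The last day of the review period: Nov 7, 2021 + 28 days = Dec 5, 2021.
The last day of the improvement period: Dec 5, 2021 + 28 days = Jan 2, 2022.
The last day of the waiting period: Jan 2, 2022 + 45 days = Feb 16, 2022.
From Wednesday, Feb 16, 2022, 20 business days (Feb 17, Feb 18, Feb 21, Feb 22, …, Mar 14, Mar 15, Mar 16, skipping weekends) brings us to Wednesday, Mar 16, 2022, which is the date termination becomes effective.

Mar 16, 2022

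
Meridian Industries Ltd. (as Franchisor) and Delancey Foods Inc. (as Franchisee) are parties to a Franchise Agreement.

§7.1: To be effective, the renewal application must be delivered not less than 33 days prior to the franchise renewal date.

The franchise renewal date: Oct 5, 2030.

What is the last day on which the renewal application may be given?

Oct 5, 2030 minus 33 days is Sep 2, 2030.

Sep 2, 2030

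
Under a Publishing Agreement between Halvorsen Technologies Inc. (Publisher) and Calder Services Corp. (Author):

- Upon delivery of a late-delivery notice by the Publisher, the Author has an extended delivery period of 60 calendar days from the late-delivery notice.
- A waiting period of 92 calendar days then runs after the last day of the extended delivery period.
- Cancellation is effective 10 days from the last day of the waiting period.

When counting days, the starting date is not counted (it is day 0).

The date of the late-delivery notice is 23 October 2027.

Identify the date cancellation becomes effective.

The last day of the extended delivery period: 60 calendar days after 23 October 2027 is 22 December 2027.
The last day of the waiting period: 92 calendar days after 22 December 2027 is 23 March 2028.
Adding 10 calendar days to 23 March 2028 gives 2 April 2028, which is the date cancellation becomes effective.

2 April 2028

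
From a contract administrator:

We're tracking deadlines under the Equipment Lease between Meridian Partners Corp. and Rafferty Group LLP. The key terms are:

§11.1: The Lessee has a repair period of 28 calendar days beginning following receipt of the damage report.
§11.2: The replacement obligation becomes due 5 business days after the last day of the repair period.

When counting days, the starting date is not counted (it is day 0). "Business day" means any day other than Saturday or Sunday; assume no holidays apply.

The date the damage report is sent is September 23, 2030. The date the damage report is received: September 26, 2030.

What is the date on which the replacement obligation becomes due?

October 31, 2030

The last day of the repair period: September 26, 2030 + 28 days = October 24, 2030.
The date on which the replacement obligation becomes due: 5 business days after Thursday, October 24, 2030, skipping weekends — Oct 25, Oct 28, Oct 29, Oct 30, Oct 31 — lands on Thursday, October 31, 2030.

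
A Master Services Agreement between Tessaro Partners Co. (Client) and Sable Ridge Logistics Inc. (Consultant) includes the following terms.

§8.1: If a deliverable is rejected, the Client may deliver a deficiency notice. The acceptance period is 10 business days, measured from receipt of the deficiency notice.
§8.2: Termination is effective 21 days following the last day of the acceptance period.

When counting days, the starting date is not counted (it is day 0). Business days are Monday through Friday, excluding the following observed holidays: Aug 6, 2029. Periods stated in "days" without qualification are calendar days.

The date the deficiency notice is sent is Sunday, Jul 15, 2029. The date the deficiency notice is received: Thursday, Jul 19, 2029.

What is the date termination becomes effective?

Aug 23, 2029

The last day of the acceptance period: counting 10 business days from Thursday, Jul 19, 2029 (Jul 20, Jul 23, Jul 24, Jul 25, Jul 26, Jul 27, Jul 30, Jul 31, Aug 1, Aug 2, skipping weekends) reaches Thursday, Aug 2, 2029.
Adding 21 calendar days to Aug 2, 2029 gives Aug 23, 2029, which is the date termination becomes effective.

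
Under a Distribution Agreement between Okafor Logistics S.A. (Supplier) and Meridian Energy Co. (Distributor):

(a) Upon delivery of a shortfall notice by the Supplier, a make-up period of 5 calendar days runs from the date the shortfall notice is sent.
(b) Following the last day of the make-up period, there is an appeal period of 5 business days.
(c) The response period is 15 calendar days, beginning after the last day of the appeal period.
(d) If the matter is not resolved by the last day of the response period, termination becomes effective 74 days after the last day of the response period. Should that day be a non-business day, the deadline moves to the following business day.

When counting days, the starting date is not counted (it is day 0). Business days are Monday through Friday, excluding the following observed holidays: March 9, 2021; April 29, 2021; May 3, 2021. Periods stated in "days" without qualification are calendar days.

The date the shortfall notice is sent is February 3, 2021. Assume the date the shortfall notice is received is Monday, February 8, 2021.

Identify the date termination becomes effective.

May 17, 2021

The last day of the make-up period: 5 calendar days after February 3, 2021 is February 8, 2021.
The last day of the appeal period: counting 5 business days from Monday, February 8, 2021 (Feb 9, Feb 10, Feb 11, Feb 12, Feb 15, skipping weekends) reaches Monday, February 15, 2021.
The last day of the response period: 15 calendar days after February 15, 2021 is March 2, 2021.
The date termination becomes effective: March 2, 2021 + 74 days = May 15, 2021. That falls on a Saturday, so it rolls to the next business day, Monday, May 17, 2021.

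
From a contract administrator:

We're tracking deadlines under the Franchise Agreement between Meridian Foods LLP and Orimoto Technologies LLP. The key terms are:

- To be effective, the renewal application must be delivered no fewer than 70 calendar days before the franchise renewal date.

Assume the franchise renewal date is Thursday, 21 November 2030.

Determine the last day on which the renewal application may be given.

Counting back 70 calendar days from 21 November 2030 gives 12 September 2030.

12 September 2030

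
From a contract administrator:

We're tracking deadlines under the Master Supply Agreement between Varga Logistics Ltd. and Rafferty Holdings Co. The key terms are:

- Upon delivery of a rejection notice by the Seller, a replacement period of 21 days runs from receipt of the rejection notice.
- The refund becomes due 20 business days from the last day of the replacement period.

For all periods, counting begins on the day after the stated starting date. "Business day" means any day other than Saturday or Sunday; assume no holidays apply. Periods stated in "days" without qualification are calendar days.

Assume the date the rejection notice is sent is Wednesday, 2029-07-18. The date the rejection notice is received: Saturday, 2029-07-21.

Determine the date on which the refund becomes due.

2029-09-07

The last day of the replacement period: 21 calendar days after 2029-07-21 is 2029-08-11.
The date on which the refund becomes due: 20 business days after Saturday, 2029-08-11, skipping weekends — Aug 13, Aug 14, Aug 15, Aug 16, …, Sep 5, Sep 6, Sep 7 — lands on Friday, 2029-09-07.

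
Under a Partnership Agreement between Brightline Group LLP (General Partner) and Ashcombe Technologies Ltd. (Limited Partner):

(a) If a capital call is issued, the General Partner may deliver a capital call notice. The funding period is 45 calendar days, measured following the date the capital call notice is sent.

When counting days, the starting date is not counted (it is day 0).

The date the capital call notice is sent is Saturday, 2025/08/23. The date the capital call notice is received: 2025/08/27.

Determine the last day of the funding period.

2025/10/07

The last day of the funding period: 2025/08/23 + 45 days = 2025/10/07.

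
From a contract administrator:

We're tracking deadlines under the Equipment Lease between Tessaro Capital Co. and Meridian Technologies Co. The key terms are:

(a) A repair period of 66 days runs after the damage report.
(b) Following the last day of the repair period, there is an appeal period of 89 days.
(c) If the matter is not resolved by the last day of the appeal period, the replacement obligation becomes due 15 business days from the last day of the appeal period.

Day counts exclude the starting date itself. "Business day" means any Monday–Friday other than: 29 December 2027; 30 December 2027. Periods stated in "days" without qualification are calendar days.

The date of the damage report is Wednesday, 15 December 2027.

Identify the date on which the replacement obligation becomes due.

8 June 2028

The last day of the repair period: 15 December 2027 + 66 days = 19 February 2028.
The last day of the appeal period: 19 February 2028 + 89 days = 18 May 2028.
The date on which the replacement obligation becomes due: 15 business days after Thursday, 18 May 2028, skipping weekends — May 19, May 22, May 23, May 24, …, Jun 6, Jun 7, Jun 8 — lands on Thursday, 8 June 2028.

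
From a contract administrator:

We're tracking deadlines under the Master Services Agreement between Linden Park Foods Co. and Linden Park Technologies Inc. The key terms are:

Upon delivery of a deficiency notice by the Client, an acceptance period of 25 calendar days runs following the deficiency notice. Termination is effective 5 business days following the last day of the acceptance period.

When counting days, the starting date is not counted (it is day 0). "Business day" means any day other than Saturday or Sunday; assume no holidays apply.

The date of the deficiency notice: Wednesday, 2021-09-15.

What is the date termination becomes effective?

Adding 25 calendar days to 2021-09-15 gives 2021-10-10, which is the last day of the acceptance period.
The date termination becomes effective: counting 5 business days from Sunday, 2021-10-10 (Oct 11, Oct 12, Oct 13, Oct 14, Oct 15, skipping weekends) reaches Friday, 2021-10-15.

2021-10-15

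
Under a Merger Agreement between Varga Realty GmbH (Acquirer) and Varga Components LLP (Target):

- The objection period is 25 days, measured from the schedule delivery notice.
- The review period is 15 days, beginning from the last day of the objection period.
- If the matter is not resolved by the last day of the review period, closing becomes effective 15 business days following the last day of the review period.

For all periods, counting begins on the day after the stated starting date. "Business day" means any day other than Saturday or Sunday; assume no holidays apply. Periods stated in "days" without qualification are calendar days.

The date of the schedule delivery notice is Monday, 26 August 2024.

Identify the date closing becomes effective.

25 October 2024

The last day of the objection period: 26 August 2024 + 25 days = 20 September 2024.
The last day of the review period: 15 calendar days after 20 September 2024 is 5 October 2024.
From Saturday, 5 October 2024, 15 business days (Oct 7, Oct 8, Oct 9, Oct 10, …, Oct 23, Oct 24, Oct 25, skipping weekends) brings us to Friday, 25 October 2024, which is the date closing becomes effective.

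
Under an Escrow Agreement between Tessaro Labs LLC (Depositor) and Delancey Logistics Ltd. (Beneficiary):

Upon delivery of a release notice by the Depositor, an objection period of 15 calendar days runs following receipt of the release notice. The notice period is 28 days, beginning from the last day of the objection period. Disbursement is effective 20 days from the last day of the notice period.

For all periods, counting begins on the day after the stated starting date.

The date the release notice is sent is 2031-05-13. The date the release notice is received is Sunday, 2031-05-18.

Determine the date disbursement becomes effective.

The last day of the objection period: 2031-05-18 + 15 days = 2031-06-02.
The last day of the notice period: 2031-06-02 + 28 days = 2031-06-30.
The date disbursement becomes effective: 20 calendar days after 2031-06-30 is 2031-07-20.

2031-07-20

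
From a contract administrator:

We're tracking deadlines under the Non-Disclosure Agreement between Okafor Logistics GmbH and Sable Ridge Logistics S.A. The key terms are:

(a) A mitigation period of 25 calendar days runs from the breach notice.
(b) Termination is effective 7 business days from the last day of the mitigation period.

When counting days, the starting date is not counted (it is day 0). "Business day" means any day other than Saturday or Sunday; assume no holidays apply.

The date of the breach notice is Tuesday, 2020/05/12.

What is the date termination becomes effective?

The last day of the mitigation period: 2020/05/12 + 25 days = 2020/06/06.
From Saturday, 2020/06/06, 7 business days (Jun 8, Jun 9, Jun 10, Jun 11, Jun 12, Jun 15, Jun 16, skipping weekends) brings us to Tuesday, 2020/06/16, which is the date termination becomes effective.

2020/06/16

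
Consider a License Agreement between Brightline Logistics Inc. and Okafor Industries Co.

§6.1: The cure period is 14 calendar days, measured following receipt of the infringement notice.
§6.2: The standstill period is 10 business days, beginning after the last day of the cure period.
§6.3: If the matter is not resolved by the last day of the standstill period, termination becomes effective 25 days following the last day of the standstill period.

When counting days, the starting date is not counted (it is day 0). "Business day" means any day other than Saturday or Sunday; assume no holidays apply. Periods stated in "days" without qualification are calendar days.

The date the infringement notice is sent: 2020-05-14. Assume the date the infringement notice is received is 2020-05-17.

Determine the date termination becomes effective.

Adding 14 calendar days to 2020-05-17 gives 2020-05-31, which is the last day of the cure period.
The last day of the standstill period: counting 10 business days from Sunday, 2020-05-31 (Jun 1, Jun 2, Jun 3, Jun 4, Jun 5, Jun 8, Jun 9, Jun 10, Jun 11, Jun 12, skipping weekends) reaches Friday, 2020-06-12.
The date termination becomes effective: 25 calendar days after 2020-06-12 is 2020-07-07.

2020-07-07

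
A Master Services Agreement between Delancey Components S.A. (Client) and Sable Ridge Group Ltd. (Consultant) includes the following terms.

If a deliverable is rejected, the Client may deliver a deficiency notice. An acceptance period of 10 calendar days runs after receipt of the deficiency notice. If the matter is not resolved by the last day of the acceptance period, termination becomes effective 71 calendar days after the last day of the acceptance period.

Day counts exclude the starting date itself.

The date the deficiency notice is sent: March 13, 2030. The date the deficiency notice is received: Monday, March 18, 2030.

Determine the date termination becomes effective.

June 7, 2030

The last day of the acceptance period: 10 calendar days after March 18, 2030 is March 28, 2030.
The date termination becomes effective: March 28, 2030 + 71 days = June 7, 2030.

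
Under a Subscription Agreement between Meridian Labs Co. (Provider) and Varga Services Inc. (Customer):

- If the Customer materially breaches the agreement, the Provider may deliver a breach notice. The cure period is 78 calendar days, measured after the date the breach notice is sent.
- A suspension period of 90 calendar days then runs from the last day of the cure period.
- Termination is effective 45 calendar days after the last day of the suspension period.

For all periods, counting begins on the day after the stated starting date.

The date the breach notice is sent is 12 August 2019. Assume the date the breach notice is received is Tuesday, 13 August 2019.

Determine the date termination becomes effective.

12 March 2020

Adding 78 calendar days to 12 August 2019 gives 29 October 2019, which is the last day of the cure period.
Adding 90 calendar days to 29 October 2019 gives 27 January 2020, which is the last day of the suspension period.
Adding 45 calendar days to 27 January 2020 gives 12 March 2020, which is the date termination becomes effective.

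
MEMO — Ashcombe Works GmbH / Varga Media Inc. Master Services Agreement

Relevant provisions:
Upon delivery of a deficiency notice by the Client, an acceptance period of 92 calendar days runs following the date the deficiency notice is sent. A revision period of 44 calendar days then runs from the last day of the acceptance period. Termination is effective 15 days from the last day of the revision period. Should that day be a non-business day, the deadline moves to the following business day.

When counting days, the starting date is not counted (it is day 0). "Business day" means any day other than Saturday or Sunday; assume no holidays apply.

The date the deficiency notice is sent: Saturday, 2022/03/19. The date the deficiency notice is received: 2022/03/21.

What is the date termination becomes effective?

2022/08/17

The last day of the acceptance period: 2022/03/19 + 92 days = 2022/06/19.
The last day of the revision period: 44 calendar days after 2022/06/19 is 2022/08/02.
The date termination becomes effective: 15 calendar days after 2022/08/02 is 2022/08/17. 2022/08/17 is a Wednesday, so no roll-forward applies.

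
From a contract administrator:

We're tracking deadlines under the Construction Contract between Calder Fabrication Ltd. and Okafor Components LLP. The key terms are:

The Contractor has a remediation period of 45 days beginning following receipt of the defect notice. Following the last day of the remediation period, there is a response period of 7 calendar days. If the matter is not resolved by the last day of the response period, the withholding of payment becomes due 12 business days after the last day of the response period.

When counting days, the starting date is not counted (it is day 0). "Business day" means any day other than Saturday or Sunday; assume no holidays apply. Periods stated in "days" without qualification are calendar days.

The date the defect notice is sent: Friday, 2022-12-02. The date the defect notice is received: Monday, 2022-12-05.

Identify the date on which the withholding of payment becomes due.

2023-02-13

The last day of the remediation period: 45 calendar days after 2022-12-05 is 2023-01-19.
The last day of the response period: 7 calendar days after 2023-01-19 is 2023-01-26.
The date on which the withholding of payment becomes due: counting 12 business days from Thursday, 2023-01-26 (Jan 27, Jan 30, Jan 31, Feb 1, …, Feb 9, Feb 10, Feb 13, skipping weekends) reaches Monday, 2023-02-13.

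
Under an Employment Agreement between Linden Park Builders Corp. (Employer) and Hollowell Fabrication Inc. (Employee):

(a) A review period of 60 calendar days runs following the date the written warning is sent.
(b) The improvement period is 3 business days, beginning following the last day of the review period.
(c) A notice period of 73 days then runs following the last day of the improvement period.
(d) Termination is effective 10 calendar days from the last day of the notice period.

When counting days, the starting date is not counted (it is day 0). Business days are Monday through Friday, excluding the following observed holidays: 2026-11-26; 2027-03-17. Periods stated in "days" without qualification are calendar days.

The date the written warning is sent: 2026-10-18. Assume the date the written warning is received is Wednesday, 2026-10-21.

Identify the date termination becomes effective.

2027-03-15

The last day of the review period: 60 calendar days after 2026-10-18 is 2026-12-17.
The last day of the improvement period: counting 3 business days from Thursday, 2026-12-17 (Dec 18, Dec 21, Dec 22, skipping weekends) reaches Tuesday, 2026-12-22.
The last day of the notice period: 73 calendar days after 2026-12-22 is 2027-03-05.
The date termination becomes effective: 10 calendar days after 2027-03-05 is 2027-03-15.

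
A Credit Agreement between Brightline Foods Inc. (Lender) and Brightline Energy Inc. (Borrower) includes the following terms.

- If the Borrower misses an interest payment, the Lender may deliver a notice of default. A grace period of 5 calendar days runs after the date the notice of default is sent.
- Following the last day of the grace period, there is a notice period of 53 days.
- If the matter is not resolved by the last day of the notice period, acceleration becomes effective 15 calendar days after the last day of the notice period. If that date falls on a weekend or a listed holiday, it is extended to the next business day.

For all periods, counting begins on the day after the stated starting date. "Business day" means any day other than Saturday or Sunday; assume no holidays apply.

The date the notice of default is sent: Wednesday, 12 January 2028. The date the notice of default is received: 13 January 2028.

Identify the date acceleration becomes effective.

27 March 2028

Adding 5 calendar days to 12 January 2028 gives 17 January 2028, which is the last day of the grace period.
The last day of the notice period: 17 January 2028 + 53 days = 10 March 2028.
The date acceleration becomes effective: 15 calendar days after 10 March 2028 is 25 March 2028. That falls on a Saturday, so it rolls to the next business day, Monday, 27 March 2028.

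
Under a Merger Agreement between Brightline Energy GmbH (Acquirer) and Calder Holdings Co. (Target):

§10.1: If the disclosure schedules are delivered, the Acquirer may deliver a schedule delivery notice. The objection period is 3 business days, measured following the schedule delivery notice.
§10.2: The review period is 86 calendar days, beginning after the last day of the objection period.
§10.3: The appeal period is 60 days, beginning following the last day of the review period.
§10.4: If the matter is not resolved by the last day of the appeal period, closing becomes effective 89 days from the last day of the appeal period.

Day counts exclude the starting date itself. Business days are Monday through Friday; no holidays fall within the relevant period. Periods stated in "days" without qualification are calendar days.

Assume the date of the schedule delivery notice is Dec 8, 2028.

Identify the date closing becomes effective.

Aug 5, 2029

From Friday, Dec 8, 2028, 3 business days (Dec 11, Dec 12, Dec 13, skipping weekends) brings us to Wednesday, Dec 13, 2028, which is the last day of the objection period.
Adding 86 calendar days to Dec 13, 2028 gives Mar 9, 2029, which is the last day of the review period.
The last day of the appeal period: Mar 9, 2029 + 60 days = May 8, 2029.
The date closing becomes effective: 89 calendar days after May 8, 2029 is Aug 5, 2029.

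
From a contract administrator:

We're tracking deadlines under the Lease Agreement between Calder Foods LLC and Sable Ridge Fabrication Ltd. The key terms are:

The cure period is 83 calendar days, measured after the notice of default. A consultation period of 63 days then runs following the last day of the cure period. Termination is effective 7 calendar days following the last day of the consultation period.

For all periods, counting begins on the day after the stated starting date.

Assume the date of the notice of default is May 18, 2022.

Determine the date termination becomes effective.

Oct 18, 2022

Adding 83 calendar days to May 18, 2022 gives Aug 9, 2022, which is the last day of the cure period.
The last day of the consultation period: 63 calendar days after Aug 9, 2022 is Oct 11, 2022.
The date termination becomes effective: Oct 11, 2022 + 7 days = Oct 18, 2022.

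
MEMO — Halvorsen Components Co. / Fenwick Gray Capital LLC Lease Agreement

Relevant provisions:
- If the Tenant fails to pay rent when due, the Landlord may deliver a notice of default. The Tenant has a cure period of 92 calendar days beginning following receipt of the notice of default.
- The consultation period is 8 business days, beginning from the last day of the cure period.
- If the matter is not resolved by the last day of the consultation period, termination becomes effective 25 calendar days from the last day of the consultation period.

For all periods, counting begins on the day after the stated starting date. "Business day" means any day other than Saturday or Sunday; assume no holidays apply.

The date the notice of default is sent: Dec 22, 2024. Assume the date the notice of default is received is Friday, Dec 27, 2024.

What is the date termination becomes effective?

May 4, 2025

Adding 92 calendar days to Dec 27, 2024 gives Mar 29, 2025, which is the last day of the cure period.
The last day of the consultation period: counting 8 business days from Saturday, Mar 29, 2025 (Mar 31, Apr 1, Apr 2, Apr 3, Apr 4, Apr 7, Apr 8, Apr 9, skipping weekends) reaches Wednesday, Apr 9, 2025.
The date termination becomes effective: Apr 9, 2025 + 25 days = May 4, 2025.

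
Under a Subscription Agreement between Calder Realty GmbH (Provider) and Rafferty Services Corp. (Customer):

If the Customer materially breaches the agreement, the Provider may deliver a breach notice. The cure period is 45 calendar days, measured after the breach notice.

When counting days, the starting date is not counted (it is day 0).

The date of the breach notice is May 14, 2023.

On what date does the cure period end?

June 28, 2023

The last day of the cure period: May 14, 2023 + 45 days = June 28, 2023.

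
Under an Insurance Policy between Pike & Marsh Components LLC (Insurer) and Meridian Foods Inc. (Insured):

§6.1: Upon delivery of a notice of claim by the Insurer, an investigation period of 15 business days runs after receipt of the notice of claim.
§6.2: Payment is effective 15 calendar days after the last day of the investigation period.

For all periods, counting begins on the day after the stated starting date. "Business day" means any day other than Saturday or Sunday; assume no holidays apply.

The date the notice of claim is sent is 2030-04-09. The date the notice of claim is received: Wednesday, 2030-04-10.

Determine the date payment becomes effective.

2030-05-16

The last day of the investigation period: counting 15 business days from Wednesday, 2030-04-10 (Apr 11, Apr 12, Apr 15, Apr 16, …, Apr 29, Apr 30, May 1, skipping weekends) reaches Wednesday, 2030-05-01.
The date payment becomes effective: 15 calendar days after 2030-05-01 is 2030-05-16.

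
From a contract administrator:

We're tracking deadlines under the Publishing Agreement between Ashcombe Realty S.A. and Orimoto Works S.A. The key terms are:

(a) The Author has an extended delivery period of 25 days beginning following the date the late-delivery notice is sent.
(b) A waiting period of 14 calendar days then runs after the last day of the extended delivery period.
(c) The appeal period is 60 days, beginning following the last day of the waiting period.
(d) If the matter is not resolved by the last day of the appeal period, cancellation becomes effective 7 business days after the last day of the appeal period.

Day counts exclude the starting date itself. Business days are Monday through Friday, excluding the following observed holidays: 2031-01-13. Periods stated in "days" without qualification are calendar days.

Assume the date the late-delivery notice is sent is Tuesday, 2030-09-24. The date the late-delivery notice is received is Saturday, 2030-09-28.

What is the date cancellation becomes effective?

2031-01-10

The last day of the extended delivery period: 25 calendar days after 2030-09-24 is 2030-10-19.
The last day of the waiting period: 14 calendar days after 2030-10-19 is 2030-11-02.
Adding 60 calendar days to 2030-11-02 gives 2031-01-01, which is the last day of the appeal period.
The date cancellation becomes effective: counting 7 business days from Wednesday, 2031-01-01 (Jan 2, Jan 3, Jan 6, Jan 7, Jan 8, Jan 9, Jan 10, skipping weekends) reaches Friday, 2031-01-10.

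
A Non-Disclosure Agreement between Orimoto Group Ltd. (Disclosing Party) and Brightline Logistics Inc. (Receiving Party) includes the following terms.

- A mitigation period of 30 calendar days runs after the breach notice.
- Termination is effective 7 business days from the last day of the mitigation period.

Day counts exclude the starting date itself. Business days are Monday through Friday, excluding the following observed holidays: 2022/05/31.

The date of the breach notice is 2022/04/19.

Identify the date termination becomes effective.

The last day of the mitigation period: 2022/04/19 + 30 days = 2022/05/19.
The date termination becomes effective: counting 7 business days from Thursday, 2022/05/19 (May 20, May 23, May 24, May 25, May 26, May 27, May 30, skipping weekends) reaches Monday, 2022/05/30.

2022/05/30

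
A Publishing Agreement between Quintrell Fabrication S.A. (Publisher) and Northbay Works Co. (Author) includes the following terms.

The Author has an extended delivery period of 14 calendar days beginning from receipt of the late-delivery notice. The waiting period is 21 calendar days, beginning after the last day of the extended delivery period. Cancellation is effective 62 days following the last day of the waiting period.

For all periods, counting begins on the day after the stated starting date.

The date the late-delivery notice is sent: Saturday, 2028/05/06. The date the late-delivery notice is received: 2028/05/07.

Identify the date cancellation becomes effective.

2028/08/12

Adding 14 calendar days to 2028/05/07 gives 2028/05/21, which is the last day of the extended delivery period.
The last day of the waiting period: 2028/05/21 + 21 days = 2028/06/11.
The date cancellation becomes effective: 62 calendar days after 2028/06/11 is 2028/08/12.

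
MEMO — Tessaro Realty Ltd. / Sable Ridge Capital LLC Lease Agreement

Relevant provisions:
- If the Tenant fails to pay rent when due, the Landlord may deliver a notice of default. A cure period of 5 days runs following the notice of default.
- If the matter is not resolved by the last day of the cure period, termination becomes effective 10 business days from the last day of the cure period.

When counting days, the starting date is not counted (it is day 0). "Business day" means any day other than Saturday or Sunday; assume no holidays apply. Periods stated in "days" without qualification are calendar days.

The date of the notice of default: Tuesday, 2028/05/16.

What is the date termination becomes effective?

2028/06/02

Adding 5 calendar days to 2028/05/16 gives 2028/05/21, which is the last day of the cure period.
From Sunday, 2028/05/21, 10 business days (May 22, May 23, May 24, May 25, May 26, May 29, May 30, May 31, Jun 1, Jun 2, skipping weekends) brings us to Friday, 2028/06/02, which is the date termination becomes effective.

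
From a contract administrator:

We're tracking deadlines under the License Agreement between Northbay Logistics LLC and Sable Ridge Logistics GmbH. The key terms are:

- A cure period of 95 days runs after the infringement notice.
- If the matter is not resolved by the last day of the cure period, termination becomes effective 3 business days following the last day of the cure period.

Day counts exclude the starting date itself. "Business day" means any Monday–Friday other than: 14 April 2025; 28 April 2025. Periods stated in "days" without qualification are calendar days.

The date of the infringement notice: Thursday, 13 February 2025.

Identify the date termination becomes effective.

22 May 2025

Adding 95 calendar days to 13 February 2025 gives 19 May 2025, which is the last day of the cure period.
The date termination becomes effective: counting 3 business days from Monday, 19 May 2025 (May 20, May 21, May 22, skipping weekends) reaches Thursday, 22 May 2025.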